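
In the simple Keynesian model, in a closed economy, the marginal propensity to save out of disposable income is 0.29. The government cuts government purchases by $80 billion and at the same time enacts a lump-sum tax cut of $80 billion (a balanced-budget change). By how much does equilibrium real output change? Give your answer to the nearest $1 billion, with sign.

MPC = 1 − MPS = 1 − 0.29 = 0.71.
Expenditure multiplier = 1/(1 − MPC) = 1/(1 − 0.71) = 1/0.29 ≈ 3.448.
ΔG contributes k·ΔG = (−$80 billion) / 0.29 ≈ −$275.9 billion.
ΔT of −$80 billion changes first-round spending by −c·ΔT = +$56.8 billion, contributing k·(−c·ΔT) = (+$56.8 billion) / 0.29 ≈ +$195.9 billion.
With ΔG = ΔT and no other leakages, the balanced-budget multiplier is 1, so ΔY = ΔG = −$80 billion.

−$80 billion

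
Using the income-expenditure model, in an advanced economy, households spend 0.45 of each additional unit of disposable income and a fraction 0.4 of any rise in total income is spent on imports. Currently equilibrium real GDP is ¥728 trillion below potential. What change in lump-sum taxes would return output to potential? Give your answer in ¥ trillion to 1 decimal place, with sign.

Spending multiplier = 1/(1 − c + m) = 1/(1 − 0.45 + 0.4) = 1/0.95 ≈ 1.053.
Tax multiplier = −c·k = −0.45/0.95 ≈ −0.474. Need ΔY = +¥728 trillion, so ΔT = ΔY/(−c·k) = −(+¥728 trillion) × 0.95 / 0.45 ≈ −¥1,536.9 trillion.
The government should cut lump-sum taxes by ¥1,536.9 trillion.

−¥1,536.9 trillion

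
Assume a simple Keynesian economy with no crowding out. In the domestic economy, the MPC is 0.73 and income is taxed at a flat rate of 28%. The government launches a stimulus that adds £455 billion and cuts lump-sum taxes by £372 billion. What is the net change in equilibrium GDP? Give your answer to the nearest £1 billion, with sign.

+£1,532 billion

Expenditure multiplier = 1/(1 − c(1−t)) = 1/(1 − 0.73×0.72) = 1/0.4744 ≈ 2.108.
ΔG contributes k·ΔG = (+£455 billion) / 0.4744 ≈ +£959.1 billion.
ΔT of −£372 billion changes first-round spending by −c·ΔT = +£271.56 billion, contributing k·(−c·ΔT) = (+£271.56 billion) / 0.4744 ≈ +£572.4 billion.
Net ΔY = k(ΔG − c·ΔT) = (+£726.56 billion) / 0.4744 ≈ +£1,532 billion.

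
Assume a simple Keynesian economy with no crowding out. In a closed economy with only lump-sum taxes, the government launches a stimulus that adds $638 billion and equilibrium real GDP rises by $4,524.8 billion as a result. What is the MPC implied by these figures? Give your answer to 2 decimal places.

0.86

Implied spending multiplier k = ΔY/ΔG = 4,524.8/638 ≈ 7.0922.
Since k = 1/(1 − MPC), MPC = 1 − 1/k = 1 − ΔG/ΔY = 1 − 638/4,524.8 ≈ 0.86.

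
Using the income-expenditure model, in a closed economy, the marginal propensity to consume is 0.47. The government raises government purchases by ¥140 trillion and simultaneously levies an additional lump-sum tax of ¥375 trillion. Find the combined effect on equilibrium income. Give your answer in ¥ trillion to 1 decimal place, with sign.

Expenditure multiplier = 1/(1 − MPC) = 1/(1 − 0.47) = 1/0.53 ≈ 1.887.
ΔG contributes k·ΔG = (+¥140 trillion) / 0.53 ≈ +¥264.2 trillion.
ΔT of +¥375 trillion changes first-round spending by −c·ΔT = −¥176.25 trillion, contributing k·(−c·ΔT) = (−¥176.25 trillion) / 0.53 ≈ −¥332.5 trillion.
Net ΔY = k(ΔG − c·ΔT) = (−¥36.25 trillion) / 0.53 ≈ −¥68.4 trillion.

−¥68.4 trillion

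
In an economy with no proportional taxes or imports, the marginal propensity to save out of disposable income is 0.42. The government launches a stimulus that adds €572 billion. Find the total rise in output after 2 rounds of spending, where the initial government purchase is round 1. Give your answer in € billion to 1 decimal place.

€903.8 billion

MPC = 1 − MPS = 1 − 0.42 = 0.58.
Round 1 adds ΔG = €572 billion; each later round is MPC = 0.58 times the previous.
After 2 rounds: 572 + 331.76 = ΔG·(1 − c^2)/(1 − c) = 572 × (1 − 0.3364)/0.42 ≈ €903.8 billion.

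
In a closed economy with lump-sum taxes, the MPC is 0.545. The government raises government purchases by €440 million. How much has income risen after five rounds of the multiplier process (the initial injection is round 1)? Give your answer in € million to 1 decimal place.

€920.5 million

Round 1 adds ΔG = €440 million; each later round is MPC = 0.545 times the previous.
After 5 rounds: 440 + 239.8 + 130.691 + 71.226595 + 38.818494275 = ΔG·(1 − c^5)/(1 − c) = 440 × (1 − 0.048081998590625)/0.455 ≈ €920.5 million.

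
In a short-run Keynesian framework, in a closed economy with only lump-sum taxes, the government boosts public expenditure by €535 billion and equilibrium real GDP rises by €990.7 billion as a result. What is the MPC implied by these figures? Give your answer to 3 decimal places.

0.460

Implied spending multiplier k = ΔY/ΔG = 990.7/535 ≈ 1.8518.
Since k = 1/(1 − MPC), MPC = 1 − 1/k = 1 − ΔG/ΔY = 1 − 535/990.7 ≈ 0.460.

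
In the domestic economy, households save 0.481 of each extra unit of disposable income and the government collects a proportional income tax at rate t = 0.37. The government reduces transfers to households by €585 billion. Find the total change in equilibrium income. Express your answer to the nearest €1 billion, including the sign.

−€451 billion

MPC = 1 − MPS = 1 − 0.481 = 0.519.
The transfer change shifts disposable income by −€585 billion, so first-round consumption changes by c·ΔTR = 0.519 × (−€585 billion) = −€303.615 billion.
Expenditure multiplier = 1/(1 − c(1−t)) = 1/(1 − 0.519×0.63) = 1/0.67303 ≈ 1.486.
The transfer multiplier is c × k ≈ 0.771, so ΔY = k × (c·ΔTR) = (−€303.615 billion) / 0.67303 ≈ −€451 billion.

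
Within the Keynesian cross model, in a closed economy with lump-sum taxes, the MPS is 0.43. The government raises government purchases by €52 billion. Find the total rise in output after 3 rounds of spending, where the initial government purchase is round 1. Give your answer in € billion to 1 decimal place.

MPC = 1 − MPS = 1 − 0.43 = 0.57.
Round 1 adds ΔG = €52 billion; each later round is MPC = 0.57 times the previous.
After 3 rounds: 52 + 29.64 + 16.8948 = ΔG·(1 − c^3)/(1 − c) = 52 × (1 − 0.185193)/0.43 ≈ €98.5 billion.

€98.5 billion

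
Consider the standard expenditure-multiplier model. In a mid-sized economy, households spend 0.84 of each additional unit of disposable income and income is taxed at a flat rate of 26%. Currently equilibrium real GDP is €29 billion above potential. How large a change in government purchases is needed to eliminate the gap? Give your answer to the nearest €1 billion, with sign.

Spending multiplier = 1/(1 − c(1−t)) = 1/(1 − 0.84×0.74) = 1/0.3784 ≈ 2.643.
Need ΔY = −€29 billion, so ΔG = ΔY/k = (−€29 billion) × 0.3784 ≈ −€11 billion.
The government should cut government purchases by €11 billion.

−€11 billion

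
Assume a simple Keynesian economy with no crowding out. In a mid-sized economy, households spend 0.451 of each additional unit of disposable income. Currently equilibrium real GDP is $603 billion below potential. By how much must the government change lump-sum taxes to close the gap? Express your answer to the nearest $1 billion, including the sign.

−$734 billion

Spending multiplier = 1/(1 − MPC) = 1/(1 − 0.451) = 1/0.549 ≈ 1.821.
Tax multiplier = −c·k = −0.451/0.549 ≈ −0.821. Need ΔY = +$603 billion, so ΔT = ΔY/(−c·k) = −(+$603 billion) × 0.549 / 0.451 ≈ −$734 billion.
The government should cut lump-sum taxes by $734 billion.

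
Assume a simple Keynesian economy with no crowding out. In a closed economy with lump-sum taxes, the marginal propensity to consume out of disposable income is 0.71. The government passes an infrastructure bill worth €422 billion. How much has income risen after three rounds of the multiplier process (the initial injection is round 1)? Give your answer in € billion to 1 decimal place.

€934.4 billion

Round 1 adds ΔG = €422 billion; each later round is MPC = 0.71 times the previous.
After 3 rounds: 422 + 299.62 + 212.7302 = ΔG·(1 − c^3)/(1 − c) = 422 × (1 − 0.357911)/0.29 ≈ €934.4 billion.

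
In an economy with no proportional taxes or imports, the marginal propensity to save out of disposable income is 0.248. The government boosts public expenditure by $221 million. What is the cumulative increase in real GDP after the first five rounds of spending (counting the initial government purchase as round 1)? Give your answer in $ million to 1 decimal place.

MPC = 1 − MPS = 1 − 0.248 = 0.752.
Round 1 adds ΔG = $221 million; each later round is MPC = 0.752 times the previous.
After 5 rounds: 221 + 166.192 + 124.976384 + 93.982240768 + 70.674645057536 = ΔG·(1 − c^5)/(1 − c) = 221 × (1 − 0.240485670060032)/0.248 ≈ $676.8 million.

$676.8 million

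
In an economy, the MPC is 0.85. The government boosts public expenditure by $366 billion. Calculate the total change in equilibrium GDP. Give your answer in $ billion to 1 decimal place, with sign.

Government-spending multiplier = 1/(1 − MPC) = 1/(1 − 0.85) = 1/0.15 ≈ 6.667.
ΔY = k × ΔG = (+$366 billion) / 0.15 = +$2,440 billion.

+$2,440.0 billion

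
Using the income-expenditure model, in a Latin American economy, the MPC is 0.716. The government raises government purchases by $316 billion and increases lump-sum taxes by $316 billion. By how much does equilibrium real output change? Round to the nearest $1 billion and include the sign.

Expenditure multiplier = 1/(1 − MPC) = 1/(1 − 0.716) = 1/0.284 ≈ 3.521.
ΔG contributes k·ΔG = (+$316 billion) / 0.284 ≈ +$1,112.7 billion.
ΔT of +$316 billion changes first-round spending by −c·ΔT = −$226.256 billion, contributing k·(−c·ΔT) = (−$226.256 billion) / 0.284 ≈ −$796.7 billion.
With ΔG = ΔT and no other leakages, the balanced-budget multiplier is 1, so ΔY = ΔG = +$316 billion.

+$316 billion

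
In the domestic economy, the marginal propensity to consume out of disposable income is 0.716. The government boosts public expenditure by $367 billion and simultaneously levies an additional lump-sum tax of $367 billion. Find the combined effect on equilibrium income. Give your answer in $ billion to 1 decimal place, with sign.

+$367.0 billion

Expenditure multiplier = 1/(1 − MPC) = 1/(1 − 0.716) = 1/0.284 ≈ 3.521.
ΔG contributes k·ΔG = (+$367 billion) / 0.284 ≈ +$1,292.3 billion.
ΔT of +$367 billion changes first-round spending by −c·ΔT = −$262.772 billion, contributing k·(−c·ΔT) = (−$262.772 billion) / 0.284 ≈ −$925.3 billion.
With ΔG = ΔT and no other leakages, the balanced-budget multiplier is 1, so ΔY = ΔG = +$367 billion.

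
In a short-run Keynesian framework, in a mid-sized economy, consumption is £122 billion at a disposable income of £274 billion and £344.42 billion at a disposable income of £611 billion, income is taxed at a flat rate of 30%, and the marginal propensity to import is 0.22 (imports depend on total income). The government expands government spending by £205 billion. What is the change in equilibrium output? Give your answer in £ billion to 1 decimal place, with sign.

+£270.4 billion

MPC = ΔC/ΔYd = (344.42 − 122)/(611 − 274) = 222.42/337 = 0.66.
Government-spending multiplier = 1/(1 − c(1−t) + m) = 1/(1 − 0.66×0.7 + 0.22) = 1/0.758 ≈ 1.319.
ΔY = k × ΔG = (+£205 billion) / 0.758 ≈ +£270.4 billion.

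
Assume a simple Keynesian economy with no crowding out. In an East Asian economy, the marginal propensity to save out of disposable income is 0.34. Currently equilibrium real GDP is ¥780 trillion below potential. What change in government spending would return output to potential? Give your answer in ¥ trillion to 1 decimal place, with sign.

+¥265.2 trillion

MPC = 1 − MPS = 1 − 0.34 = 0.66.
Spending multiplier = 1/(1 − MPC) = 1/(1 − 0.66) = 1/0.34 ≈ 2.941.
Need ΔY = +¥780 trillion, so ΔG = ΔY/k = (+¥780 trillion) × 0.34 = +¥265.2 trillion.
The government should increase government spending by ¥265.2 trillion.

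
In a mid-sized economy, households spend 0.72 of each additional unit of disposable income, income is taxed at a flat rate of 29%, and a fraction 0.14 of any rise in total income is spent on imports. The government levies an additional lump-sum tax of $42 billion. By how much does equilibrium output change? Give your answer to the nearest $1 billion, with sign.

A lump-sum tax change of +$42 billion shifts disposable income by −$42 billion; first-round consumption changes by −c × ΔT = −0.72 × (+$42 billion) = −$30.24 billion.
Expenditure multiplier = 1/(1 − c(1−t) + m) = 1/(1 − 0.72×0.71 + 0.14) = 1/0.6288 ≈ 1.59.
The tax multiplier is −c × k ≈ −1.145, so ΔY = k × (−c·ΔT) = (−$30.24 billion) / 0.6288 ≈ −$48 billion.

−$48 billion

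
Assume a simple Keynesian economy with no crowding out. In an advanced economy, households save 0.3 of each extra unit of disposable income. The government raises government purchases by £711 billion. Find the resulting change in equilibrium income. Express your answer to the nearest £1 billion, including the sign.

+£2,370 billion

MPC = 1 − MPS = 1 − 0.3 = 0.7.
Government-spending multiplier = 1/(1 − MPC) = 1/(1 − 0.7) = 1/0.3 ≈ 3.333.
ΔY = k × ΔG = (+£711 billion) / 0.3 = +£2,370 billion.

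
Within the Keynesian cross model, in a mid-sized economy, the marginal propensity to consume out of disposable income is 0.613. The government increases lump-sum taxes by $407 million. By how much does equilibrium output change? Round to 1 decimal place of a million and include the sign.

A lump-sum tax change of +$407 million shifts disposable income by −$407 million; first-round consumption changes by −c × ΔT = −0.613 × (+$407 million) = −$249.491 million.
Expenditure multiplier = 1/(1 − MPC) = 1/(1 − 0.613) = 1/0.387 ≈ 2.584.
The tax multiplier is −c × k ≈ −1.584, so ΔY = k × (−c·ΔT) = (−$249.491 million) / 0.387 ≈ −$644.7 million.

−$644.7 million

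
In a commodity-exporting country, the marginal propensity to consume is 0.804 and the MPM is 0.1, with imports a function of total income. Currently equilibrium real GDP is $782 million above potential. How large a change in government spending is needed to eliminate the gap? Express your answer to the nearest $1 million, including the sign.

Spending multiplier = 1/(1 − c + m) = 1/(1 − 0.804 + 0.1) = 1/0.296 ≈ 3.378.
Need ΔY = −$782 million, so ΔG = ΔY/k = (−$782 million) × 0.296 ≈ −$231 million.
The government should cut government spending by $231 million.

−$231 million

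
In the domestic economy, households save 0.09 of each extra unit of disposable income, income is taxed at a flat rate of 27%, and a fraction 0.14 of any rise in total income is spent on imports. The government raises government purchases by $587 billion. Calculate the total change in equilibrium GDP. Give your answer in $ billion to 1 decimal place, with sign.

+$1,234.0 billion

MPC = 1 − MPS = 1 − 0.09 = 0.91.
Spending multiplier = 1/(1 − c(1−t) + m) = 1/(1 − 0.91×0.73 + 0.14) = 1/0.4757 ≈ 2.102.
ΔY = k × ΔG = (+$587 billion) / 0.4757 ≈ +$1,234 billion.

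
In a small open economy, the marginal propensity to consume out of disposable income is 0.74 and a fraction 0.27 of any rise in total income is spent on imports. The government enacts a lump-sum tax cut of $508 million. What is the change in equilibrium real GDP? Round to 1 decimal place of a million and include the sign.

+$709.3 million

A lump-sum tax change of −$508 million shifts disposable income by +$508 million; first-round consumption changes by −c × ΔT = −0.74 × (−$508 million) = +$375.92 million.
Expenditure multiplier = 1/(1 − c + m) = 1/(1 − 0.74 + 0.27) = 1/0.53 ≈ 1.887.
The tax multiplier is −c × k ≈ −1.396, so ΔY = k × (−c·ΔT) = (+$375.92 million) / 0.53 ≈ +$709.3 million.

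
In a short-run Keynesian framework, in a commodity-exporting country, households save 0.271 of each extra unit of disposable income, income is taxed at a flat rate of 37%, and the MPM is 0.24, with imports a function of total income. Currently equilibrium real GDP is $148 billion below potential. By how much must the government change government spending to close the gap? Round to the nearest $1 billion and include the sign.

+$116 billion

MPC = 1 − MPS = 1 − 0.271 = 0.729.
Spending multiplier = 1/(1 − c(1−t) + m) = 1/(1 − 0.729×0.63 + 0.24) = 1/0.78073 ≈ 1.281.
Need ΔY = +$148 billion, so ΔG = ΔY/k = (+$148 billion) × 0.78073 ≈ +$116 billion.
The government should increase government spending by $116 billion.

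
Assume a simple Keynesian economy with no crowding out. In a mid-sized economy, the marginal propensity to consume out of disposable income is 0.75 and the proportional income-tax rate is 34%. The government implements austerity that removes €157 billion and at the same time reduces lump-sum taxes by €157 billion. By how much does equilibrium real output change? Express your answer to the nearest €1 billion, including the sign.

−€78 billion

Expenditure multiplier = 1/(1 − c(1−t)) = 1/(1 − 0.75×0.66) = 1/0.505 ≈ 1.98.
ΔG contributes k·ΔG = (−€157 billion) / 0.505 ≈ −€310.9 billion.
ΔT of −€157 billion changes first-round spending by −c·ΔT = +€117.75 billion, contributing k·(−c·ΔT) = (+€117.75 billion) / 0.505 ≈ +€233.2 billion.
Net ΔY = k(ΔG − c·ΔT) = (−€39.25 billion) / 0.505 ≈ −€78 billion.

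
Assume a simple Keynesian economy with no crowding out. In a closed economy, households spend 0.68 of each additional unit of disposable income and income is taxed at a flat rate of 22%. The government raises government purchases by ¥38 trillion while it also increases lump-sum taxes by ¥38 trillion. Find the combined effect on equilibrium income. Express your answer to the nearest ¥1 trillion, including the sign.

+¥26 trillion

Expenditure multiplier = 1/(1 − c(1−t)) = 1/(1 − 0.68×0.78) = 1/0.4696 ≈ 2.129.
ΔG contributes k·ΔG = (+¥38 trillion) / 0.4696 ≈ +¥80.9 trillion.
ΔT of +¥38 trillion changes first-round spending by −c·ΔT = −¥25.84 trillion, contributing k·(−c·ΔT) = (−¥25.84 trillion) / 0.4696 ≈ −¥55 trillion.
Net ΔY = k(ΔG − c·ΔT) = (+¥12.16 trillion) / 0.4696 ≈ +¥26 trillion.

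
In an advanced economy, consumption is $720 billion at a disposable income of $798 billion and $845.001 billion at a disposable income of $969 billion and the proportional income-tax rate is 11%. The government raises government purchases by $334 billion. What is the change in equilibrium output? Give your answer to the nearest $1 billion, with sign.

+$956 billion

MPC = ΔC/ΔYd = (845.001 − 720)/(969 − 798) = 125.001/171 = 0.731.
Expenditure multiplier = 1/(1 − c(1−t)) = 1/(1 − 0.731×0.89) = 1/0.34941 ≈ 2.862.
ΔY = k × ΔG = (+$334 billion) / 0.34941 ≈ +$956 billion.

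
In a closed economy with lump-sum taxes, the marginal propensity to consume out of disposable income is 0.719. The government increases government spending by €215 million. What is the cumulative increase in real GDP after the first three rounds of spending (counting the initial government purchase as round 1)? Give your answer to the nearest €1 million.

Round 1 adds ΔG = €215 million; each later round is MPC = 0.719 times the previous.
After 3 rounds: 215 + 154.585 + 111.146615 = ΔG·(1 − c^3)/(1 − c) = 215 × (1 − 0.371694959)/0.281 ≈ €481 million.

€481 million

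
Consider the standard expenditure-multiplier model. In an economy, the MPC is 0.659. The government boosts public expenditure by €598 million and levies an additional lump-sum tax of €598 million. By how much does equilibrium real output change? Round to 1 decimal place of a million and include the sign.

Expenditure multiplier = 1/(1 − MPC) = 1/(1 − 0.659) = 1/0.341 ≈ 2.933.
ΔG contributes k·ΔG = (+€598 million) / 0.341 ≈ +€1,753.7 million.
ΔT of +€598 million changes first-round spending by −c·ΔT = −€394.082 million, contributing k·(−c·ΔT) = (−€394.082 million) / 0.341 ≈ −€1,155.7 million.
With ΔG = ΔT and no other leakages, the balanced-budget multiplier is 1, so ΔY = ΔG = +€598 million.

+€598.0 million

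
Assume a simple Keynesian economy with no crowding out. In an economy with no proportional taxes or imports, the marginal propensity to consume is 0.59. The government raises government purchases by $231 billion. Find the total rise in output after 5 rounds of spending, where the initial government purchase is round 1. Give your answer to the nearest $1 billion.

$523 billion

Round 1 adds ΔG = $231 billion; each later round is MPC = 0.59 times the previous.
After 5 rounds: 231 + 136.29 + 80.4111 + 47.442549 + 27.99110391 = ΔG·(1 − c^5)/(1 − c) = 231 × (1 − 0.0714924299)/0.41 ≈ $523 billion.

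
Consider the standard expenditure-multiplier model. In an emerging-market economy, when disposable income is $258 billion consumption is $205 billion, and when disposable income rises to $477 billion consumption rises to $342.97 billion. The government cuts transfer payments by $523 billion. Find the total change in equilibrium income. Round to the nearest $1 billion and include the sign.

MPC = ΔC/ΔYd = (342.97 − 205)/(477 − 258) = 137.97/219 = 0.63.
The transfer change shifts disposable income by −$523 billion, so first-round consumption changes by c·ΔTR = 0.63 × (−$523 billion) = −$329.49 billion.
Expenditure multiplier = 1/(1 − MPC) = 1/(1 − 0.63) = 1/0.37 ≈ 2.703.
The transfer multiplier is c × k ≈ 1.703, so ΔY = k × (c·ΔTR) = (−$329.49 billion) / 0.37 ≈ −$891 billion.

−$891 billion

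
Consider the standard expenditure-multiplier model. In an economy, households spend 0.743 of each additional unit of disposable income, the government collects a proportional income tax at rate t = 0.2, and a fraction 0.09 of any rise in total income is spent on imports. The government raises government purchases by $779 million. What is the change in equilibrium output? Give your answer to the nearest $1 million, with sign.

Spending multiplier = 1/(1 − c(1−t) + m) = 1/(1 − 0.743×0.8 + 0.09) = 1/0.4956 ≈ 2.018.
ΔY = k × ΔG = (+$779 million) / 0.4956 ≈ +$1,572 million.

+$1,572 million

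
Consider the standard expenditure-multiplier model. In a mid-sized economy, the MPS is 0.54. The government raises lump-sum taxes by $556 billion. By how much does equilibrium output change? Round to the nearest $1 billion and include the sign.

MPC = 1 − MPS = 1 − 0.54 = 0.46.
A lump-sum tax change of +$556 billion shifts disposable income by −$556 billion; first-round consumption changes by −c × ΔT = −0.46 × (+$556 billion) = −$255.76 billion.
Expenditure multiplier = 1/(1 − MPC) = 1/(1 − 0.46) = 1/0.54 ≈ 1.852.
The tax multiplier is −c × k ≈ −0.852, so ΔY = k × (−c·ΔT) = (−$255.76 billion) / 0.54 ≈ −$474 billion.

−$474 billion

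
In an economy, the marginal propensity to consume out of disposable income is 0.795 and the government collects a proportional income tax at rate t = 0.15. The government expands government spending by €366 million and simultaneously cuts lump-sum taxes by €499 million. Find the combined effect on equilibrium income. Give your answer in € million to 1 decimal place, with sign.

Expenditure multiplier = 1/(1 − c(1−t)) = 1/(1 − 0.795×0.85) = 1/0.32425 ≈ 3.084.
ΔG contributes k·ΔG = (+€366 million) / 0.32425 ≈ +€1,128.8 million.
ΔT of −€499 million changes first-round spending by −c·ΔT = +€396.705 million, contributing k·(−c·ΔT) = (+€396.705 million) / 0.32425 ≈ +€1,223.5 million.
Net ΔY = k(ΔG − c·ΔT) = (+€762.705 million) / 0.32425 ≈ +€2,352.2 million.

+€2,352.2 million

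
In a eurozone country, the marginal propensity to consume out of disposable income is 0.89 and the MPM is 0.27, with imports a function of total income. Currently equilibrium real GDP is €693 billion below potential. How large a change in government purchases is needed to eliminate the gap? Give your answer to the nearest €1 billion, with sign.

+€263 billion

Spending multiplier = 1/(1 − c + m) = 1/(1 − 0.89 + 0.27) = 1/0.38 ≈ 2.632.
Need ΔY = +€693 billion, so ΔG = ΔY/k = (+€693 billion) × 0.38 ≈ +€263 billion.
The government should increase government purchases by €263 billion.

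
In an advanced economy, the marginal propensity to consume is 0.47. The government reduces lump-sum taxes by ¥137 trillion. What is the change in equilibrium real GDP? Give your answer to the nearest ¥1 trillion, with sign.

+¥121 trillion

A lump-sum tax change of −¥137 trillion shifts disposable income by +¥137 trillion; first-round consumption changes by −c × ΔT = −0.47 × (−¥137 trillion) = +¥64.39 trillion.
Expenditure multiplier = 1/(1 − MPC) = 1/(1 − 0.47) = 1/0.53 ≈ 1.887.
The tax multiplier is −c × k ≈ −0.887, so ΔY = k × (−c·ΔT) = (+¥64.39 trillion) / 0.53 ≈ +¥121 trillion.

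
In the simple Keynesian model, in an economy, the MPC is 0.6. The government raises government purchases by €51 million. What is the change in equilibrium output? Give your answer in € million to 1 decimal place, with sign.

Expenditure multiplier = 1/(1 − MPC) = 1/(1 − 0.6) = 1/0.4 = 2.5.
ΔY = k × ΔG = (+€51 million) / 0.4 = +€127.5 million.

+€127.5 million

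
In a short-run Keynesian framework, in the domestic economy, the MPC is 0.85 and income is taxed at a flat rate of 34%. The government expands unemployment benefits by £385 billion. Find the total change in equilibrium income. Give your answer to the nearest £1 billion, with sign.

+£745 billion

The transfer change shifts disposable income by +£385 billion, so first-round consumption changes by c·ΔTR = 0.85 × (+£385 billion) = +£327.25 billion.
Expenditure multiplier = 1/(1 − c(1−t)) = 1/(1 − 0.85×0.66) = 1/0.439 ≈ 2.278.
The transfer multiplier is c × k ≈ 1.936, so ΔY = k × (c·ΔTR) = (+£327.25 billion) / 0.439 ≈ +£745 billion.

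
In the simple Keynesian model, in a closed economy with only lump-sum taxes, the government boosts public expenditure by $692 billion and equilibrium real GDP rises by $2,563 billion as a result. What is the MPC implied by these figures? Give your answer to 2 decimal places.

Implied spending multiplier k = ΔY/ΔG = 2,563/692 ≈ 3.7038.
Since k = 1/(1 − MPC), MPC = 1 − 1/k = 1 − ΔG/ΔY = 1 − 692/2,563 ≈ 0.73.

0.73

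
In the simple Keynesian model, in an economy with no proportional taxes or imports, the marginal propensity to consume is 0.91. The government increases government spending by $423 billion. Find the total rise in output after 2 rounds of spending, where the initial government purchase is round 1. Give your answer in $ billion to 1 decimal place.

Round 1 adds ΔG = $423 billion; each later round is MPC = 0.91 times the previous.
After 2 rounds: 423 + 384.93 = ΔG·(1 − c^2)/(1 − c) = 423 × (1 − 0.8281)/0.09 ≈ $807.9 billion.

$807.9 billion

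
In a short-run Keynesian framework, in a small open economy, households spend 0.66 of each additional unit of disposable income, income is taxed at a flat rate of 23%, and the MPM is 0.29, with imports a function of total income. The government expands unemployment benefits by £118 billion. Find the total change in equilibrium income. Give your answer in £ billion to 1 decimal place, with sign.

+£99.6 billion

The transfer change shifts disposable income by +£118 billion, so first-round consumption changes by c·ΔTR = 0.66 × (+£118 billion) = +£77.88 billion.
Expenditure multiplier = 1/(1 − c(1−t) + m) = 1/(1 − 0.66×0.77 + 0.29) = 1/0.7818 ≈ 1.279.
The transfer multiplier is c × k ≈ 0.844, so ΔY = k × (c·ΔTR) = (+£77.88 billion) / 0.7818 ≈ +£99.6 billion.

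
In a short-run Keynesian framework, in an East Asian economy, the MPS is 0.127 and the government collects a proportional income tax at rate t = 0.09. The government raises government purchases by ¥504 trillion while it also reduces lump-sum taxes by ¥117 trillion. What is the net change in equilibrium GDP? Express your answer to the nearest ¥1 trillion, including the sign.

MPC = 1 − MPS = 1 − 0.127 = 0.873.
Expenditure multiplier = 1/(1 − c(1−t)) = 1/(1 − 0.873×0.91) = 1/0.20557 ≈ 4.865.
ΔG contributes k·ΔG = (+¥504 trillion) / 0.20557 ≈ +¥2,451.7 trillion.
ΔT of −¥117 trillion changes first-round spending by −c·ΔT = +¥102.141 trillion, contributing k·(−c·ΔT) = (+¥102.141 trillion) / 0.20557 ≈ +¥496.9 trillion.
Net ΔY = k(ΔG − c·ΔT) = (+¥606.141 trillion) / 0.20557 ≈ +¥2,949 trillion.

+¥2,949 trillion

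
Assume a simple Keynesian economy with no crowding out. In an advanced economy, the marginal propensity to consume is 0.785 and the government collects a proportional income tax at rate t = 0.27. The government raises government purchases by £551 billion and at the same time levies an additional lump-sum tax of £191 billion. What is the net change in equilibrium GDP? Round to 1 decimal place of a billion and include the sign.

Expenditure multiplier = 1/(1 − c(1−t)) = 1/(1 − 0.785×0.73) = 1/0.42695 ≈ 2.342.
ΔG contributes k·ΔG = (+£551 billion) / 0.42695 ≈ +£1,290.5 billion.
ΔT of +£191 billion changes first-round spending by −c·ΔT = −£149.935 billion, contributing k·(−c·ΔT) = (−£149.935 billion) / 0.42695 ≈ −£351.2 billion.
Net ΔY = k(ΔG − c·ΔT) = (+£401.065 billion) / 0.42695 ≈ +£939.4 billion.

+£939.4 billion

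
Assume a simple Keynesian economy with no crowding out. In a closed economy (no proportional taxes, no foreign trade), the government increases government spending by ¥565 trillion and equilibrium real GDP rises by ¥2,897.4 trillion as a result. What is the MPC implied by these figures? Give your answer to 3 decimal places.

0.805

Implied spending multiplier k = ΔY/ΔG = 2,897.4/565 ≈ 5.1281.
Since k = 1/(1 − MPC), MPC = 1 − 1/k = 1 − ΔG/ΔY = 1 − 565/2,897.4 ≈ 0.805.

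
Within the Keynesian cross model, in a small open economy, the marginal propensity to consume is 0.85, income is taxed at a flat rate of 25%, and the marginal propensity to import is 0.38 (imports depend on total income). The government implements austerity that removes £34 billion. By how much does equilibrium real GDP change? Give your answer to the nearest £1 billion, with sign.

−£46 billion

Government-spending multiplier = 1/(1 − c(1−t) + m) = 1/(1 − 0.85×0.75 + 0.38) = 1/0.7425 ≈ 1.347.
ΔY = k × ΔG = (−£34 billion) / 0.7425 ≈ −£46 billion.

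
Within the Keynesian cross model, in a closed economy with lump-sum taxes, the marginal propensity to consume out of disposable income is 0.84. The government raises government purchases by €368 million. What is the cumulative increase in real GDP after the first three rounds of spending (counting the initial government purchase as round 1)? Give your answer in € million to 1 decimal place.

€936.8 million

Round 1 adds ΔG = €368 million; each later round is MPC = 0.84 times the previous.
After 3 rounds: 368 + 309.12 + 259.6608 = ΔG·(1 − c^3)/(1 − c) = 368 × (1 − 0.592704)/0.16 ≈ €936.8 million.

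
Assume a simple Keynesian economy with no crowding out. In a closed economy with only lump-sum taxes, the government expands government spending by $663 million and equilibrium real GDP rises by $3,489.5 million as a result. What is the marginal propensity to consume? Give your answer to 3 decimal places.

0.810

Implied spending multiplier k = ΔY/ΔG = 3,489.5/663 ≈ 5.2632.
Since k = 1/(1 − MPC), MPC = 1 − 1/k = 1 − ΔG/ΔY = 1 − 663/3,489.5 ≈ 0.810.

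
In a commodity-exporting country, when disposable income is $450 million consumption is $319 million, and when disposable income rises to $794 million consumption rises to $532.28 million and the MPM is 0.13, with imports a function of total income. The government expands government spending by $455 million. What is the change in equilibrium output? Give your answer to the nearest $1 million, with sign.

+$892 million

MPC = ΔC/ΔYd = (532.28 − 319)/(794 − 450) = 213.28/344 = 0.62.
Government-spending multiplier = 1/(1 − c + m) = 1/(1 − 0.62 + 0.13) = 1/0.51 ≈ 1.961.
ΔY = k × ΔG = (+$455 million) / 0.51 ≈ +$892 million.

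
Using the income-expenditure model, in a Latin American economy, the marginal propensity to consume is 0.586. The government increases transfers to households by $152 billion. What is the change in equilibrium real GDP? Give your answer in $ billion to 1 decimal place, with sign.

+$215.1 billion

The transfer change shifts disposable income by +$152 billion, so first-round consumption changes by c·ΔTR = 0.586 × (+$152 billion) = +$89.072 billion.
Expenditure multiplier = 1/(1 − MPC) = 1/(1 − 0.586) = 1/0.414 ≈ 2.415.
The transfer multiplier is c × k ≈ 1.415, so ΔY = k × (c·ΔTR) = (+$89.072 billion) / 0.414 ≈ +$215.1 billion.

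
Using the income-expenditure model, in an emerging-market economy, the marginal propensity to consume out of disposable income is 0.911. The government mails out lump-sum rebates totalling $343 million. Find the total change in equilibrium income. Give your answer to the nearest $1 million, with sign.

+$3,511 million

A lump-sum tax change of −$343 million shifts disposable income by +$343 million; first-round consumption changes by −c × ΔT = −0.911 × (−$343 million) = +$312.473 million.
Expenditure multiplier = 1/(1 − MPC) = 1/(1 − 0.911) = 1/0.089 ≈ 11.236.
The tax multiplier is −c × k ≈ −10.236, so ΔY = k × (−c·ΔT) = (+$312.473 million) / 0.089 ≈ +$3,511 million.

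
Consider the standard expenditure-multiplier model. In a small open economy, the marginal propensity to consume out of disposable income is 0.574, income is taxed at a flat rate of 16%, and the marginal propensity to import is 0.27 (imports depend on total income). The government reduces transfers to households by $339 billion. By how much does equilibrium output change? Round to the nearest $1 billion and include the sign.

The transfer change shifts disposable income by −$339 billion, so first-round consumption changes by c·ΔTR = 0.574 × (−$339 billion) = −$194.586 billion.
Expenditure multiplier = 1/(1 − c(1−t) + m) = 1/(1 − 0.574×0.84 + 0.27) = 1/0.78784 ≈ 1.269.
The transfer multiplier is c × k ≈ 0.729, so ΔY = k × (c·ΔTR) = (−$194.586 billion) / 0.78784 ≈ −$247 billion.

−$247 billion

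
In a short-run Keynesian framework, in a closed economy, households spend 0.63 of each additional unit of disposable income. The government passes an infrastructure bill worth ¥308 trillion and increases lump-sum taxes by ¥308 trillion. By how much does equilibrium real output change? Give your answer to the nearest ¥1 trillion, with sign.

+¥308 trillion

Expenditure multiplier = 1/(1 − MPC) = 1/(1 − 0.63) = 1/0.37 ≈ 2.703.
ΔG contributes k·ΔG = (+¥308 trillion) / 0.37 ≈ +¥832.4 trillion.
ΔT of +¥308 trillion changes first-round spending by −c·ΔT = −¥194.04 trillion, contributing k·(−c·ΔT) = (−¥194.04 trillion) / 0.37 ≈ −¥524.4 trillion.
With ΔG = ΔT and no other leakages, the balanced-budget multiplier is 1, so ΔY = ΔG = +¥308 trillion.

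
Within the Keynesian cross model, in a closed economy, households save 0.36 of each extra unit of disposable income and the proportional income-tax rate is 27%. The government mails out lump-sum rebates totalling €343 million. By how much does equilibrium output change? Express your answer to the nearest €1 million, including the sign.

+€412 million

MPC = 1 − MPS = 1 − 0.36 = 0.64.
A lump-sum tax change of −€343 million shifts disposable income by +€343 million; first-round consumption changes by −c × ΔT = −0.64 × (−€343 million) = +€219.52 million.
Expenditure multiplier = 1/(1 − c(1−t)) = 1/(1 − 0.64×0.73) = 1/0.5328 ≈ 1.877.
The tax multiplier is −c × k ≈ −1.201, so ΔY = k × (−c·ΔT) = (+€219.52 million) / 0.5328 ≈ +€412 million.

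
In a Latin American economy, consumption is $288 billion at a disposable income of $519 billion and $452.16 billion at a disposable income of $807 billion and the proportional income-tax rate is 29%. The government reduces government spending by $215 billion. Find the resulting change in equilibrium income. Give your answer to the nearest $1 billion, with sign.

−$361 billion

MPC = ΔC/ΔYd = (452.16 − 288)/(807 − 519) = 164.16/288 = 0.57.
Expenditure multiplier = 1/(1 − c(1−t)) = 1/(1 − 0.57×0.71) = 1/0.5953 ≈ 1.68.
ΔY = k × ΔG = (−$215 billion) / 0.5953 ≈ −$361 billion.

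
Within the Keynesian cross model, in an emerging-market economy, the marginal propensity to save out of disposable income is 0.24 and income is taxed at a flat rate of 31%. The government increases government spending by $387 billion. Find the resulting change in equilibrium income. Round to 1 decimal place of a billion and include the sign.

+$813.7 billion

MPC = 1 − MPS = 1 − 0.24 = 0.76.
Expenditure multiplier = 1/(1 − c(1−t)) = 1/(1 − 0.76×0.69) = 1/0.4756 ≈ 2.103.
ΔY = k × ΔG = (+$387 billion) / 0.4756 ≈ +$813.7 billion.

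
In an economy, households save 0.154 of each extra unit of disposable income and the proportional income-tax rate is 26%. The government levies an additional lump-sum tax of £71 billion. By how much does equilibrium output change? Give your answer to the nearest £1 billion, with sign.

MPC = 1 − MPS = 1 − 0.154 = 0.846.
A lump-sum tax change of +£71 billion shifts disposable income by −£71 billion; first-round consumption changes by −c × ΔT = −0.846 × (+£71 billion) = −£60.066 billion.
Expenditure multiplier = 1/(1 − c(1−t)) = 1/(1 − 0.846×0.74) = 1/0.37396 ≈ 2.674.
The tax multiplier is −c × k ≈ −2.262, so ΔY = k × (−c·ΔT) = (−£60.066 billion) / 0.37396 ≈ −£161 billion.

−£161 billion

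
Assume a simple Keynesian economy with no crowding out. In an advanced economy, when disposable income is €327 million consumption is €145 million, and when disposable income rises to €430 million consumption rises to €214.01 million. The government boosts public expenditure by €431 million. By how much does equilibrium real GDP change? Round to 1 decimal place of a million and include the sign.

+€1,306.1 million

MPC = ΔC/ΔYd = (214.01 − 145)/(430 − 327) = 69.01/103 = 0.67.
Expenditure multiplier = 1/(1 − MPC) = 1/(1 − 0.67) = 1/0.33 ≈ 3.03.
ΔY = k × ΔG = (+€431 million) / 0.33 ≈ +€1,306.1 million.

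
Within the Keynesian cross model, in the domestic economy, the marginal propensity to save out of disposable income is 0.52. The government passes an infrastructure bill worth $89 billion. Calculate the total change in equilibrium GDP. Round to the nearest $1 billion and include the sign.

+$171 billion

MPC = 1 − MPS = 1 − 0.52 = 0.48.
Spending multiplier = 1/(1 − MPC) = 1/(1 − 0.48) = 1/0.52 ≈ 1.923.
ΔY = k × ΔG = (+$89 billion) / 0.52 ≈ +$171 billion.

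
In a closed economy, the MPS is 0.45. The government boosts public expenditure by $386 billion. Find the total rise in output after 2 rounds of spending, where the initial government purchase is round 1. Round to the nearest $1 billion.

MPC = 1 − MPS = 1 − 0.45 = 0.55.
Round 1 adds ΔG = $386 billion; each later round is MPC = 0.55 times the previous.
After 2 rounds: 386 + 212.3 = ΔG·(1 − c^2)/(1 − c) = 386 × (1 − 0.3025)/0.45 ≈ $598 billion.

$598 billion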